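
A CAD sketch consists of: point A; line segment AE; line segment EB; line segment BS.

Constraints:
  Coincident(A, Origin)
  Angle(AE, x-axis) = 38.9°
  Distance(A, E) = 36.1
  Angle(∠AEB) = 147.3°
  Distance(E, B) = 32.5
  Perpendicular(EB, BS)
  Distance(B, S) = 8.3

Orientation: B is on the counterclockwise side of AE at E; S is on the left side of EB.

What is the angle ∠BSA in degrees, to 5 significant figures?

100.10°

∠AEB = 147.3°, so EB runs at 38.9° + (180° − 147.3°) = 71.600° from the x-axis; with |EB| = 32.5, B = E + 32.5·(cos 71.600°, sin 71.600°) = (38.353, 53.508). EB ⟂ BS; with |BS| = 8.3 on the left of EB, S = B + 8.3·(-0.94888, 0.31565) = (30.478, 56.128). Then cos ∠BSA = SB·SA / (|SB||SA|), giving 100.10°.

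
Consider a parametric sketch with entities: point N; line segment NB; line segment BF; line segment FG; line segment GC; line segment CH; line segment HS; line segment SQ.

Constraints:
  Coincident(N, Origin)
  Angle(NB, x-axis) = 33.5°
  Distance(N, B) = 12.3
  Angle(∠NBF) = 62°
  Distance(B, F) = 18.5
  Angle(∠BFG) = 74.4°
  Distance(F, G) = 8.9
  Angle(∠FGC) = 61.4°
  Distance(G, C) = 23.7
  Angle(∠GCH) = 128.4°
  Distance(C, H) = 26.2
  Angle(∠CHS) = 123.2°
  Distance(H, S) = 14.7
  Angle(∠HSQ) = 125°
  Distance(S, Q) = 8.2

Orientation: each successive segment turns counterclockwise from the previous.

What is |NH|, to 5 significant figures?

45.056

N is at the origin; NB runs at 33.5° with length 12.3, so B = (10.257, 6.7888). ∠NBF = 62.0° gives BF at 151.50° from the x-axis; with |BF| = 18.5, F = (-6.0013, 15.616). ∠BFG = 74.4° gives FG at -102.90° from the x-axis; with |FG| = 8.9, G = (-7.9882, 6.9409). ∠FGC = 61.4° gives GC at 15.700° from the x-axis; with |GC| = 23.7, C = (14.828, 13.354). ∠GCH = 128.4° gives CH at 67.300° from the x-axis; with |CH| = 26.2, H = (24.938, 37.525). Then |NH| = |H − N| = 45.056.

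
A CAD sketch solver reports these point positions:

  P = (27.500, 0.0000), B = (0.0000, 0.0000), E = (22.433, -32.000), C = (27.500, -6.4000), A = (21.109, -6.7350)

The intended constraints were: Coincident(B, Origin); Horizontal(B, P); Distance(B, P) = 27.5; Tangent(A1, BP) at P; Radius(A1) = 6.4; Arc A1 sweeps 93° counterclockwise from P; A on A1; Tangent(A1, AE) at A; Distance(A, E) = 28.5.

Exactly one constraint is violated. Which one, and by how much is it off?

Distance(A, E) = 28.5 — off by 3.20.

B = (0.00, 0.00) ✓; B.y = 0.00, P.y = 0.00 ✓; |BP| = 27.50 ✓; ∠(CP, PB) = 90.00° ✓; |CP| = 6.400 ✓; bearing(C→A) − bearing(C→P) = 93.00° ✓; |CA| = 6.400 ✓; ∠(CA, AE) = 90.00° ✓; |AE| = 25.30 ✗.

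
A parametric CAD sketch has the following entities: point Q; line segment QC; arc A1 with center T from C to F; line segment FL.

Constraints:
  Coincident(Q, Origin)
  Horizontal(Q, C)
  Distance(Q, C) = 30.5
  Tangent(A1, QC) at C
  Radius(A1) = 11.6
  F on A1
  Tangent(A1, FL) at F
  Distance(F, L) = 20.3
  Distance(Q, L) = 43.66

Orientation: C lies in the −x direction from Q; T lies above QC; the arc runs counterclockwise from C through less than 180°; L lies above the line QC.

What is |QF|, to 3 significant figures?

25.0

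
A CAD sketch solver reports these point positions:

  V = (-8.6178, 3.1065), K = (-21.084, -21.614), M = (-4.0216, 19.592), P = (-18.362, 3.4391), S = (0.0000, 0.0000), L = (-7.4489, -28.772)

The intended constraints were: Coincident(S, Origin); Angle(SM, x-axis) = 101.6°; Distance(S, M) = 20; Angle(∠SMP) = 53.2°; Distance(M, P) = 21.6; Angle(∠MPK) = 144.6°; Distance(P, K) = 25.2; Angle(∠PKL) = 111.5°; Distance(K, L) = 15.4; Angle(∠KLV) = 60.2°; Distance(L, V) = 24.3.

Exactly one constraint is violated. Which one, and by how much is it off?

Distance(L, V) = 24.3 — off by 7.60.

S = (0.00, 0.00) ✓; SM at 101.6° ✓; |SM| = 20.00 ✓; ∠SMP = 53.20° ✓; |MP| = 21.60 ✓; ∠MPK = 144.6° ✓; |PK| = 25.20 ✓; ∠PKL = 111.5° ✓; |KL| = 15.40 ✓; ∠KLV = 60.20° ✓; |LV| = 31.90 ✗.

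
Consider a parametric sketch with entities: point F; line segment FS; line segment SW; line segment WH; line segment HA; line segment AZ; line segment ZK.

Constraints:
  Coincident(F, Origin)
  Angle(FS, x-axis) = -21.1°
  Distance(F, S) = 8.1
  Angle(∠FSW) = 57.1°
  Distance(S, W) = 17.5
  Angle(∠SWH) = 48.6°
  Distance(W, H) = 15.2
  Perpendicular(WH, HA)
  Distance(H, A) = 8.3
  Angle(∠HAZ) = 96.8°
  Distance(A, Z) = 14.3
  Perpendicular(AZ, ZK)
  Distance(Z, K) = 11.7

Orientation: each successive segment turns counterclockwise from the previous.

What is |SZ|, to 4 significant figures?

11.03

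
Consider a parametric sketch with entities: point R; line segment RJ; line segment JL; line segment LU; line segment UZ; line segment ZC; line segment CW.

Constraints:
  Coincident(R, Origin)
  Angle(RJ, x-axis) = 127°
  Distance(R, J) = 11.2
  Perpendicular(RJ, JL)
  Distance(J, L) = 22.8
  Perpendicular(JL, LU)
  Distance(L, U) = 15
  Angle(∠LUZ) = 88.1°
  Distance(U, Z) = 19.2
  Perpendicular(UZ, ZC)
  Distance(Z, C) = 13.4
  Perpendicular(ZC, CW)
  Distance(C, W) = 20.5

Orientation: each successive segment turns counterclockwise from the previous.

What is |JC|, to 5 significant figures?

4.1694

∠LUZ = 88.1° gives UZ at 38.900° from the x-axis; with |UZ| = 19.2, Z = (-0.97972, -4.6993). UZ ⟂ ZC, so ZC runs at 128.90°; with |ZC| = 13.4, C = (-9.3944, 5.7292). Then |JC| = |C − J| = 4.1694.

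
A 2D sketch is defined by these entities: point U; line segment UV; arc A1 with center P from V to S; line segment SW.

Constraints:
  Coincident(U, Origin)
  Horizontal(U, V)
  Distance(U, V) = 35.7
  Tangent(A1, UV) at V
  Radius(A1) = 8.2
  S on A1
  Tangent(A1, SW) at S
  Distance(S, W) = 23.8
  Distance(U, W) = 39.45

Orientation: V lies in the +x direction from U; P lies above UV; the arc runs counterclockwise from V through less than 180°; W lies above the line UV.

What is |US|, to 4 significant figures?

43.79

Checks: |PS| = 8.200 ✓; ∠(PS, SW) = 90.00° ✓; |SW| = 23.80 ✓; |UW| = 39.45 ✓.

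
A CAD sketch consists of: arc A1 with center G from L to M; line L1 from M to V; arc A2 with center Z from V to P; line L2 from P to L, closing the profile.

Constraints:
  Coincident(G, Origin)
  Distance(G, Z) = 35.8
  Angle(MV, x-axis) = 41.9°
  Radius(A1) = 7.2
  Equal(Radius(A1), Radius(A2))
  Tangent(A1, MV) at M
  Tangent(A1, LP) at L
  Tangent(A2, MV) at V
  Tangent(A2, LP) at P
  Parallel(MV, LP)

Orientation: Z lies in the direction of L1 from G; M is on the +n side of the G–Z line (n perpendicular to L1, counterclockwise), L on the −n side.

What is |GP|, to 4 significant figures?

36.52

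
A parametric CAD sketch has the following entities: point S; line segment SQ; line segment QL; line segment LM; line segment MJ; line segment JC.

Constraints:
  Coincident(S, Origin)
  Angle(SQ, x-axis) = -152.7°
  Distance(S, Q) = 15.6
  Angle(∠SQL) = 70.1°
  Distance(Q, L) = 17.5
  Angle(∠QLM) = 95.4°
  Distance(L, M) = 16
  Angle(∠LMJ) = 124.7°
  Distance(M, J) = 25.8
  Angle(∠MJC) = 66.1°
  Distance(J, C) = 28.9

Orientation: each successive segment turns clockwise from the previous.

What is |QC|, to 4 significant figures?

10.01

S is at the origin; SQ runs at -152.7° with length 15.6, so Q = (-13.86, -7.155). ∠SQL = 70.1° gives QL at 97.40° from the x-axis; with |QL| = 17.5, L = (-16.12, 10.20). ∠QLM = 95.4° gives LM at 12.80° from the x-axis; with |LM| = 16.0, M = (-0.5140, 13.74). ∠LMJ = 124.7° gives MJ at -42.50° from the x-axis; with |MJ| = 25.8, J = (18.51, -3.686). ∠MJC = 66.1° gives JC at -156.4° from the x-axis; with |JC| = 28.9, C = (-7.975, -15.26). Then |QC| = |C − Q| = 10.01.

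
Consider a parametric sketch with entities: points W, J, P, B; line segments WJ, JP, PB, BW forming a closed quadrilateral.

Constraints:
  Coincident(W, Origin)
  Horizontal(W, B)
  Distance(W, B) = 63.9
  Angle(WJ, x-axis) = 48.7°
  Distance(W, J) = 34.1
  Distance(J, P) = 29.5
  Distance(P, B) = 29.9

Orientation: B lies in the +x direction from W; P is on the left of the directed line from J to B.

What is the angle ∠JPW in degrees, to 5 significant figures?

24.335°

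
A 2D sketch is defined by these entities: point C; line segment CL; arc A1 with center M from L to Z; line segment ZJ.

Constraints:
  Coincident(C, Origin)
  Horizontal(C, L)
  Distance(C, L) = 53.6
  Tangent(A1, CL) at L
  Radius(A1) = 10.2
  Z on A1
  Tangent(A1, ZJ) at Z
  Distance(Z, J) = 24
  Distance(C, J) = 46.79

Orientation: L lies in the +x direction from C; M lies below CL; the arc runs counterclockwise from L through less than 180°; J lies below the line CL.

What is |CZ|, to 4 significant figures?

44.48

Checks: |MZ| = 10.20 ✓; ∠(MZ, ZJ) = 90.00° ✓; |ZJ| = 24.00 ✓; |CJ| = 46.79 ✓.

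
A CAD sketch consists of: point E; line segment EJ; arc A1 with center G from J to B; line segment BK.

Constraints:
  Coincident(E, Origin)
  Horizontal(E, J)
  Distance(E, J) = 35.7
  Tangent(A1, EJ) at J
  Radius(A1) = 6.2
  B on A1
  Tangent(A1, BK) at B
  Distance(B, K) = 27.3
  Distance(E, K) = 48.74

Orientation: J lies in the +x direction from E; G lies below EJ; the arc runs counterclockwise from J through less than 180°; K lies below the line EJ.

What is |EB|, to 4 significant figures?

30.51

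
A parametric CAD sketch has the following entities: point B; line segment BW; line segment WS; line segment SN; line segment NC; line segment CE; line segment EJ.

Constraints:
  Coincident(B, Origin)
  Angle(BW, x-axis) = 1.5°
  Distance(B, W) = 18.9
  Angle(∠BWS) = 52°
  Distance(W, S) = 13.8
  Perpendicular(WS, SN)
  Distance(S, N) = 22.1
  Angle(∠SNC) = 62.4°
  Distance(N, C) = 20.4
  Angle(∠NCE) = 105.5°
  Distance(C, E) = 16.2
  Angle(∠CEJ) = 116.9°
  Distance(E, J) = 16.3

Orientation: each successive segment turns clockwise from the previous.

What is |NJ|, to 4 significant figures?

29.47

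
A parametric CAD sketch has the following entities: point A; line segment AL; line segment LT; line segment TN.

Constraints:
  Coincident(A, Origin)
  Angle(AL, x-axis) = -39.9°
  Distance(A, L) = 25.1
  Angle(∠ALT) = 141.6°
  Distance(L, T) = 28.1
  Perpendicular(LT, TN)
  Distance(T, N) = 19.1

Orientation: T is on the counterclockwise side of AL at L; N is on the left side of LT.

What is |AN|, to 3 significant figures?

47.9

A is at the origin; AL runs at -39.9° with length 25.1, so L = 25.1·(cos -39.9°, sin -39.9°) = (19.3, -16.1). ∠ALT = 141.6°, so LT runs at -39.9° + (180° − 141.6°) = -1.50° from the x-axis; with |LT| = 28.1, T = L + 28.1·(cos -1.50°, sin -1.50°) = (47.3, -16.8). LT ⟂ TN; with |TN| = 19.1 on the left of LT, N = T + 19.1·(0.0262, 1.00) = (47.8, 2.26). Then |AN| = |N − A| = 47.9.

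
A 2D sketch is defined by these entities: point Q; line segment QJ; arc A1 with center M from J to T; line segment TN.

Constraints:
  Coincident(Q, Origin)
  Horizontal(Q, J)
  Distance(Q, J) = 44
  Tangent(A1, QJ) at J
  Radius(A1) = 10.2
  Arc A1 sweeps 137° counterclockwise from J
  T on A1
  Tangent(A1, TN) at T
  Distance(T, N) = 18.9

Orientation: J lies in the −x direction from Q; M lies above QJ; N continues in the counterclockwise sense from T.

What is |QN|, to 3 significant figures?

59.3

Q is at the origin; QJ is horizontal with |QJ| = 44.0 and J on the −x side, so J = (-44.0, 0.00). A1 meets QJ tangentially, so MJ is at right angles to QJ, so M = J + (0, 10.2) = (-44.0, 10.2). On A1, J sits at bearing -90° from M; a 137° counterclockwise sweep puts T at bearing 47°, so T = M + 10.2·(cos 47°, sin 47°) = (-37.0, 17.7). A1 meets TN tangentially, so MT is at right angles to TN, so TN runs along (−sin 47°, cos 47°); with |TN| = 18.9, N = (-50.9, 30.5). Then |QN| = |N − Q| = 59.3.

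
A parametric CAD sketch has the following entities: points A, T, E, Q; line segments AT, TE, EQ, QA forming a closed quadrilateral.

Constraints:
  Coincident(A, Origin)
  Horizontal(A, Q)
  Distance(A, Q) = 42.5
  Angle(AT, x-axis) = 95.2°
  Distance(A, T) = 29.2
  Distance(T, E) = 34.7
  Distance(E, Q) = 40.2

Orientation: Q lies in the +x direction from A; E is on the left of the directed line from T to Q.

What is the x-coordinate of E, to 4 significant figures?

30.76

A is at the origin; AQ is horizontal with |AQ| = 42.5 and Q in +x, so Q = (42.5, 0). AT runs at 95.2° with |AT| = 29.2, so T = (-2.646, 29.08). E is determined by |TE| = 34.7 and |EQ| = 40.2 together: it lies at the intersection of circle(T, 34.7) and circle(Q, 40.2). With |TQ| = 53.70, the foot of the radical line on TQ is 23.02 from T and the perpendicular offset is √(34.7² − 23.02²) = 25.97. Taking the left-of-TQ solution: E = (30.76, 38.45).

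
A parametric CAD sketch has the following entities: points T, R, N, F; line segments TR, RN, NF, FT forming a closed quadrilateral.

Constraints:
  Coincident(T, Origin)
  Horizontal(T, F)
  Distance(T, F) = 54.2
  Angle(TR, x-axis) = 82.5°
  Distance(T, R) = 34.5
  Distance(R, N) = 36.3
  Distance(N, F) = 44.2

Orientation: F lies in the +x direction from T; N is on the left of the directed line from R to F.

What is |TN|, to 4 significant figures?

57.89

Checks: |RN| = 36.30 ✓; |NF| = 44.20 ✓.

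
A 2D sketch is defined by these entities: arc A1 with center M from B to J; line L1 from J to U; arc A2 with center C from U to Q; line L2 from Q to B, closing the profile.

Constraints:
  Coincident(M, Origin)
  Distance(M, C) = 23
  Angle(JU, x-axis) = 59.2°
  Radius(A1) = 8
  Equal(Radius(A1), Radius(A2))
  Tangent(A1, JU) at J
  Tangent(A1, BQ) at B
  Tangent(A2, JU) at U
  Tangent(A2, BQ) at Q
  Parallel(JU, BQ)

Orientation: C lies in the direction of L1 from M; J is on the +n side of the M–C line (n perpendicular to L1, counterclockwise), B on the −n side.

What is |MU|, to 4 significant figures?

24.35

The slot axis is L1's direction at 59.2°, so u = (cos 59.2°, sin 59.2°) = (0.5120, 0.8590) and n = (−sin 59.2°, cos 59.2°) = (-0.8590, 0.5120). M is at the origin and C lies 23.0 along u from M, so C = 23.0·u = (11.78, 19.76). Tangency of A1 to both parallel lines with radius 8.0 puts J and B at M ± 8.0·n: J = (-6.872, 4.096), B = (6.872, -4.096). Equal radii place U and Q the same way about C: U = C + 8.0·n = (4.905, 23.85), Q = C − 8.0·n = (18.65, 15.66). Then |MU| = |U − M| = 24.35.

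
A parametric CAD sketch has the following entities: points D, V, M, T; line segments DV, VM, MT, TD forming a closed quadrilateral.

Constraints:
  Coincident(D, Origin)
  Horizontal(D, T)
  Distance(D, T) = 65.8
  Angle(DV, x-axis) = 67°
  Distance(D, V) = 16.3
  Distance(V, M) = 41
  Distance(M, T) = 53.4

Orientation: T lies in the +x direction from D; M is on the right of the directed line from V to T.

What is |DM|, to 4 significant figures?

30.33

Checks: |VM| = 41.00 ✓; |MT| = 53.40 ✓.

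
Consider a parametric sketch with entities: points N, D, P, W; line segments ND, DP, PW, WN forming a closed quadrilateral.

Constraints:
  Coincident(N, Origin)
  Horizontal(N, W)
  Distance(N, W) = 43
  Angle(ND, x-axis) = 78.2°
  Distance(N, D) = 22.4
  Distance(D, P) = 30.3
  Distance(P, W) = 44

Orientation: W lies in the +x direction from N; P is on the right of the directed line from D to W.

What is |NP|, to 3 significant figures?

7.99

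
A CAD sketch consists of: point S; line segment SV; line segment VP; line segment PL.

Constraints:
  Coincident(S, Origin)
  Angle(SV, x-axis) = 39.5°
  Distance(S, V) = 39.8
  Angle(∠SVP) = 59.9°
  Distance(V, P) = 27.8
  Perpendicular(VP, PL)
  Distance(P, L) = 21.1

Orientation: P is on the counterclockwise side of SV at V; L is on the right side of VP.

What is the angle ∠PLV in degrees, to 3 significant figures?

52.8°

∠SVP = 59.9°, so VP runs at 39.5° + (180° − 59.9°) = 160° from the x-axis; with |VP| = 27.8, P = V + 27.8·(cos 160°, sin 160°) = (4.65, 35.0). VP is perpendicular to PL; with |PL| = 21.1 on the right of VP, L = P + 21.1·(0.349, 0.937) = (12.0, 54.8). Then cos ∠PLV = LP·LV / (|LP||LV|), giving 52.8°.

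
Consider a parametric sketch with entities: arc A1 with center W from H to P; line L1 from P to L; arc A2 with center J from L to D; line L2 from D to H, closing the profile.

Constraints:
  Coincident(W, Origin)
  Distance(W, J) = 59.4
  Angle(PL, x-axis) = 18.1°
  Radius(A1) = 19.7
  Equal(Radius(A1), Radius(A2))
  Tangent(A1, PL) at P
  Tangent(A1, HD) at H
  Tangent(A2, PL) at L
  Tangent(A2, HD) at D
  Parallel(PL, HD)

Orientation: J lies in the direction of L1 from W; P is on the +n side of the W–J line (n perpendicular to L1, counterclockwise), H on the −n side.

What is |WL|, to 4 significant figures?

62.58

The slot axis is L1's direction at 18.1°, so u = (cos 18.1°, sin 18.1°) = (0.9505, 0.3107) and n = (−sin 18.1°, cos 18.1°) = (-0.3107, 0.9505). W is at the origin and J lies 59.4 along u from W, so J = 59.4·u = (56.46, 18.45). Tangency of A1 to both parallel lines with radius 19.7 puts P and H at W ± 19.7·n: P = (-6.120, 18.73), H = (6.120, -18.73). Equal radii place L and D the same way about J: L = J + 19.7·n = (50.34, 37.18), D = J − 19.7·n = (62.58, -0.2710). Then |WL| = |L − W| = 62.58.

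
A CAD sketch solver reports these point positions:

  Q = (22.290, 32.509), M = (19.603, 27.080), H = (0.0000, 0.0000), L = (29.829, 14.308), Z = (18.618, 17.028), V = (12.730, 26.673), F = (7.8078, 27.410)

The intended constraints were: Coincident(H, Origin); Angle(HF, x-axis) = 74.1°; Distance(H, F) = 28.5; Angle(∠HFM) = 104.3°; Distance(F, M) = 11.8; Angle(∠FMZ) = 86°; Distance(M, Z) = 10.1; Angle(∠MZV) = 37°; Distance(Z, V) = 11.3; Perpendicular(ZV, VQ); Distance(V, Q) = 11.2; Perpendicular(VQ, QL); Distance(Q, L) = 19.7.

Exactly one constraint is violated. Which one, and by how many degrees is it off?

Perpendicular(VQ, QL) — off by 8.90°.

H = (0.00, 0.00) ✓; HF at 74.10° ✓; |HF| = 28.50 ✓; ∠HFM = 104.3° ✓; |FM| = 11.80 ✓; ∠FMZ = 86.01° ✓; |MZ| = 10.10 ✓; ∠MZV = 37.00° ✓; |ZV| = 11.30 ✓; ∠(ZV, VQ) = 90.00° ✓; |VQ| = 11.20 ✓; ∠(VQ, QL) = 98.90° ✗; |QL| = 19.70 ✓.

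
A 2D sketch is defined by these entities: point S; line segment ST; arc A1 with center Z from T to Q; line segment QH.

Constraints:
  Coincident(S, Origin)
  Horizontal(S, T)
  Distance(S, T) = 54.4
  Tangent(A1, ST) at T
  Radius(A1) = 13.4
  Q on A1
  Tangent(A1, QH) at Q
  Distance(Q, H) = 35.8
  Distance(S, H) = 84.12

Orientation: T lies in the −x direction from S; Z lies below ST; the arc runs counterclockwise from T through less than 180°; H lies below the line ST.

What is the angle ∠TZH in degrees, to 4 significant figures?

158.5°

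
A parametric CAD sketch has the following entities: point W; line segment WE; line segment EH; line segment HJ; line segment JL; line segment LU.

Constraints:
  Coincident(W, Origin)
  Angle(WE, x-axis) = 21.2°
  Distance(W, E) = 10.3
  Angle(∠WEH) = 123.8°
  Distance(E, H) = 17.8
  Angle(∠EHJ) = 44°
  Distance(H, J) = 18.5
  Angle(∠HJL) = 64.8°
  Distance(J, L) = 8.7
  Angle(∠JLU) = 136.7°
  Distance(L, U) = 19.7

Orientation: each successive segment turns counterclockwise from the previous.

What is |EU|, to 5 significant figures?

16.564

∠HJL = 64.8° gives JL at -31.400° from the x-axis; with |JL| = 8.7, L = (5.4671, 6.3794). ∠JLU = 136.7° gives LU at 11.900° from the x-axis; with |LU| = 19.7, U = (24.744, 10.442). Then |EU| = |U − E| = 16.564.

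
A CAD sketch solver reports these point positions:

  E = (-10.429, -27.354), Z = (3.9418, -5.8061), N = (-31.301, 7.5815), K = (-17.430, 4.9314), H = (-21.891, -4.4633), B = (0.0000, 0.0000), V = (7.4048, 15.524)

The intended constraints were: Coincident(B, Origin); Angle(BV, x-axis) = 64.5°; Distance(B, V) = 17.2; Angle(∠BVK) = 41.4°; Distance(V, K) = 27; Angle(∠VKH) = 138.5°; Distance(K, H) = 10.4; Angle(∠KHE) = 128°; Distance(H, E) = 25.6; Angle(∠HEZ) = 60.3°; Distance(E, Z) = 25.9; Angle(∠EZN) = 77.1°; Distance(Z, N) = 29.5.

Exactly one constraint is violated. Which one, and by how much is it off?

Distance(Z, N) = 29.5 — off by 8.20.

B = (0.00, 0.00) ✓; BV at 64.50° ✓; |BV| = 17.20 ✓; ∠BVK = 41.40° ✓; |VK| = 27.00 ✓; ∠VKH = 138.5° ✓; |KH| = 10.40 ✓; ∠KHE = 128.0° ✓; |HE| = 25.60 ✓; ∠HEZ = 60.30° ✓; |EZ| = 25.90 ✓; ∠EZN = 77.10° ✓; |ZN| = 37.70 ✗.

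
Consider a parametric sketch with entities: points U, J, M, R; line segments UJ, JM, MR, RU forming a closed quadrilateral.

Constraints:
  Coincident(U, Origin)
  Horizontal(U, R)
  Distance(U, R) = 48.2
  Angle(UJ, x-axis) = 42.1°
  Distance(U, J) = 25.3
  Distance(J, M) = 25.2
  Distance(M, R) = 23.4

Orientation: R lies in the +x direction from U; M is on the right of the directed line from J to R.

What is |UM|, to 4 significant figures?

26.92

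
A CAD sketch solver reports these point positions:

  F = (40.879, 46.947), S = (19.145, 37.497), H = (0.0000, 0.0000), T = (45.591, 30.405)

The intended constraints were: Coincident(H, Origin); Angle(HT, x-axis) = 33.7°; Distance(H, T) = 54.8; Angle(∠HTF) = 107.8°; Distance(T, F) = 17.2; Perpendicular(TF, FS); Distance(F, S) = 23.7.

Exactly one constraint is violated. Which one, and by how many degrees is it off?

Perpendicular(TF, FS) — off by 7.60°.

H = (0.00, 0.00) ✓; HT at 33.70° ✓; |HT| = 54.80 ✓; ∠HTF = 107.8° ✓; |TF| = 17.20 ✓; ∠(TF, FS) = 97.60° ✗; |FS| = 23.70 ✓.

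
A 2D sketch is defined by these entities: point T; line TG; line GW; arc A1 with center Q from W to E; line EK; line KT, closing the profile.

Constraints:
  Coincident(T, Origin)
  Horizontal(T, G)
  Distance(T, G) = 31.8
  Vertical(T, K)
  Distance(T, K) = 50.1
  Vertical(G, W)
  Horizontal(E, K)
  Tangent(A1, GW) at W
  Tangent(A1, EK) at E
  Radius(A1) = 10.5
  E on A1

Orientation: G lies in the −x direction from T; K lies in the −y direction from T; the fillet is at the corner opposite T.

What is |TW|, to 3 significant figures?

50.8

The virtual corner opposite T is at (-31.8, -50.1). Since A1 is tangent to GW there, QW ⟂ GW and since A1 is tangent to EK there, QE ⟂ EK, with radius 10.5, so the center Q sits 10.5 in from both sides at Q = (-21.3, -39.6). That places the tangent points at W = (-31.8, -39.6) on GW and E = (-21.3, -50.1) on EK. Then |TW| = |W − T| = 50.8.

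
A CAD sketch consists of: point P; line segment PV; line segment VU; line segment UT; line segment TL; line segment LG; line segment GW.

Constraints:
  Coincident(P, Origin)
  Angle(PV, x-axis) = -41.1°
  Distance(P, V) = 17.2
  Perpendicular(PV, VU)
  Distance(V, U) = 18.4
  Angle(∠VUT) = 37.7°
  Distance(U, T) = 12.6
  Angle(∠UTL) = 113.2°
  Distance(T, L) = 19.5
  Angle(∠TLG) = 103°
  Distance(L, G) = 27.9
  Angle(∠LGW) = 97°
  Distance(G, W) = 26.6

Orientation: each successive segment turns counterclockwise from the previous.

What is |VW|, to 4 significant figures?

35.20

∠TLG = 103.0° gives LG at -25.00° from the x-axis; with |LG| = 27.9, G = (33.93, -30.75). ∠LGW = 97.0° gives GW at 58.00° from the x-axis; with |GW| = 26.6, W = (48.02, -8.195). Then |VW| = |W − V| = 35.20.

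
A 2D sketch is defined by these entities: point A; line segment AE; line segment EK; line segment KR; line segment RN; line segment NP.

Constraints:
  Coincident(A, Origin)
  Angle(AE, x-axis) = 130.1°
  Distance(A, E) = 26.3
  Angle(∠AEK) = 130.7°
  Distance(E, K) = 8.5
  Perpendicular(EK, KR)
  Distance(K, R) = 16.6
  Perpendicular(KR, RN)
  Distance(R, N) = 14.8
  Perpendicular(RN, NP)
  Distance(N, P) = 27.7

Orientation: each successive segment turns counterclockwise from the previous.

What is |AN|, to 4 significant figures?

11.35

A is at the origin; AE runs at 130.1° with length 26.3, so E = (-16.94, 20.12). ∠AEK = 130.7° gives EK at 179.4° from the x-axis; with |EK| = 8.5, K = (-25.44, 20.21). EK ⟂ KR, so KR runs at -90.60°; with |KR| = 16.6, R = (-25.61, 3.607). The perpendicularity gives RN at right angles to KR, so RN runs at -0.6000°; with |RN| = 14.8, N = (-10.81, 3.452). Then |AN| = |N − A| = 11.35.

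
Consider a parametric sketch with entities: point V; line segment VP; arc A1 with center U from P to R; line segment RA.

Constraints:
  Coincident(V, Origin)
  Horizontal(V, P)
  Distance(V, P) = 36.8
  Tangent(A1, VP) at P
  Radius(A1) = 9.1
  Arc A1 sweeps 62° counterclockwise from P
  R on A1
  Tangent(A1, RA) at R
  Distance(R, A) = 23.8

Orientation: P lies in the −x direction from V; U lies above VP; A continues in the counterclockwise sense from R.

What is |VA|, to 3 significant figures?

31.3

V is at the origin; V and P share the same y with |VP| = 36.8 and P on the −x side, so P = (-36.8, 0.00). Since A1 is tangent to VP there, UP ⟂ VP, so U = P + (0, 9.1) = (-36.8, 9.10). On A1, P sits at bearing -90° from U; a 62° counterclockwise sweep puts R at bearing -28°, so R = U + 9.1·(cos -28°, sin -28°) = (-28.8, 4.83). Since A1 is tangent to RA there, UR ⟂ RA, so RA runs along (−sin -28°, cos -28°); with |RA| = 23.8, A = (-17.6, 25.8). Then |VA| = |A − V| = 31.3.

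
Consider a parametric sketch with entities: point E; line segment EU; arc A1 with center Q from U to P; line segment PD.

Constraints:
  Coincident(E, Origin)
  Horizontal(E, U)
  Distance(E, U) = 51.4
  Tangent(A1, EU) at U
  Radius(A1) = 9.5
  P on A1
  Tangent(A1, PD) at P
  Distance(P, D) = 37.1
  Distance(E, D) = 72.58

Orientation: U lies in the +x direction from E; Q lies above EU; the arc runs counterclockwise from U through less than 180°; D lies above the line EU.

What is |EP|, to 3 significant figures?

61.8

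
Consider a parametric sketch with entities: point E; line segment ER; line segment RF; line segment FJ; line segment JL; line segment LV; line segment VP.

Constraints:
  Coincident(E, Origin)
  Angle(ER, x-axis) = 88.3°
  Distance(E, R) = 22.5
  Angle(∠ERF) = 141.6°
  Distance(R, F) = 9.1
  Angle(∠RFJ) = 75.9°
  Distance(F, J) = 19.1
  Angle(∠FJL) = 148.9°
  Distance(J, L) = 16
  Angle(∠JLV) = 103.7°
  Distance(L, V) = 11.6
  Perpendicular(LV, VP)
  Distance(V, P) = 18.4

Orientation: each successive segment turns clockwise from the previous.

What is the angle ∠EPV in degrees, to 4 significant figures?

28.94°

∠JLV = 103.7° gives LV at -161.6° from the x-axis; with |LV| = 11.6, V = (8.006, -5.648). The perpendicularity gives VP at right angles to LV, so VP runs at 108.4°; with |VP| = 18.4, P = (2.198, 11.81). Then cos ∠EPV = PE·PV / (|PE||PV|), giving 28.94°.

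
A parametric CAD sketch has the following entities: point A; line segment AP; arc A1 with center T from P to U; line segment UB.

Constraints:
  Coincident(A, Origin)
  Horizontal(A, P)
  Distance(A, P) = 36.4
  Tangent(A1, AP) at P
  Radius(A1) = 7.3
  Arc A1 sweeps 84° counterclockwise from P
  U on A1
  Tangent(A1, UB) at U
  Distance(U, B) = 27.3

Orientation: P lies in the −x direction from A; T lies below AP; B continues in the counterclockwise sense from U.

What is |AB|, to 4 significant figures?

57.43

On A1, P sits at bearing 90° from T; an 84° counterclockwise sweep puts U at bearing 174°, so U = T + 7.3·(cos 174°, sin 174°) = (-43.66, -6.537). Since A1 is tangent to UB there, TU ⟂ UB, so UB runs along (−sin 174°, cos 174°); with |UB| = 27.3, B = (-46.51, -33.69). Then |AB| = |B − A| = 57.43.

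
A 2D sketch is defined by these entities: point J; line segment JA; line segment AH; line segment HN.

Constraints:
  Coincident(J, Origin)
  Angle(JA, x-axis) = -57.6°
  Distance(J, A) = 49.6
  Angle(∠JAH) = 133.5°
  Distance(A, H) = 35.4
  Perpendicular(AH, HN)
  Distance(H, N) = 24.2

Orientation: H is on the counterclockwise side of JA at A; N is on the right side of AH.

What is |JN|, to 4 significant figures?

91.97

∠JAH = 133.5°, so AH runs at -57.6° + (180° − 133.5°) = -11.10° from the x-axis; with |AH| = 35.4, H = A + 35.4·(cos -11.10°, sin -11.10°) = (61.31, -48.69). The perpendicularity gives HN at right angles to AH; with |HN| = 24.2 on the right of AH, N = H + 24.2·(-0.1925, -0.9813) = (56.66, -72.44). Then |JN| = |N − J| = 91.97.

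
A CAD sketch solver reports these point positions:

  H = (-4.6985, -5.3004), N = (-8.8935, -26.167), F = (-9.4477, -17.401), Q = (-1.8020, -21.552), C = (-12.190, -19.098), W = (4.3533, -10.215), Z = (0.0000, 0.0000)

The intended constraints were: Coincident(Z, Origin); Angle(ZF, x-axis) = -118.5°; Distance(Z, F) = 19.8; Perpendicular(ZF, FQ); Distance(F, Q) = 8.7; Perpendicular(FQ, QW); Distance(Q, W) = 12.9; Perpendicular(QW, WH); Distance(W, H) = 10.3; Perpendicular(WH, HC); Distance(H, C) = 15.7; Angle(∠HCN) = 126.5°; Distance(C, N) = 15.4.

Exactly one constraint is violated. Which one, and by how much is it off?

Distance(C, N) = 15.4 — off by 7.60.

Z = (0.00, 0.00) ✓; ZF at -118.5° ✓; |ZF| = 19.80 ✓; ∠(ZF, FQ) = 90.00° ✓; |FQ| = 8.700 ✓; ∠(FQ, QW) = 90.00° ✓; |QW| = 12.90 ✓; ∠(QW, WH) = 90.00° ✓; |WH| = 10.30 ✓; ∠(WH, HC) = 90.00° ✓; |HC| = 15.70 ✓; ∠HCN = 126.5° ✓; |CN| = 7.800 ✗.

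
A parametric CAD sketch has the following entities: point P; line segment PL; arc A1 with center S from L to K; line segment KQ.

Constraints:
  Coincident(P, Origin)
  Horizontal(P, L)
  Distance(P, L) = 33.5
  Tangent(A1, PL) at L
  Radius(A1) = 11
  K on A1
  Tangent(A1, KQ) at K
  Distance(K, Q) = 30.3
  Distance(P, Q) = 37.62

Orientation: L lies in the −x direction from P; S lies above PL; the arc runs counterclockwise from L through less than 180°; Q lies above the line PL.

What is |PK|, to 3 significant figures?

24.3

Checks: |SK| = 11.00 ✓; ∠(SK, KQ) = 90.00° ✓; |KQ| = 30.30 ✓; |PQ| = 37.62 ✓.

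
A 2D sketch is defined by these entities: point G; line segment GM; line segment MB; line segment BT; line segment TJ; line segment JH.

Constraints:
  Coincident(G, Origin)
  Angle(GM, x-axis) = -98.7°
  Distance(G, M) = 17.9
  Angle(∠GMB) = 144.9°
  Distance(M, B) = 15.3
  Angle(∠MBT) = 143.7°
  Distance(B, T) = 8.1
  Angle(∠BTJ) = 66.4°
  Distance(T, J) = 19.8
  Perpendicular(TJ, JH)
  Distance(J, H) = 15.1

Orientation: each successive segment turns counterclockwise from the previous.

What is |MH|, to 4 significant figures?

3.320

G is at the origin; GM runs at -98.7° with length 17.9, so M = (-2.708, -17.69). ∠GMB = 144.9° gives MB at -63.60° from the x-axis; with |MB| = 15.3, B = (4.095, -31.40). ∠MBT = 143.7° gives BT at -27.30° from the x-axis; with |BT| = 8.1, T = (11.29, -35.11). ∠BTJ = 66.4° gives TJ at 86.30° from the x-axis; with |TJ| = 19.8, J = (12.57, -15.35). TJ is perpendicular to JH, so JH runs at 176.3°; with |JH| = 15.1, H = (-2.498, -14.38). Then |MH| = |H − M| = 3.320.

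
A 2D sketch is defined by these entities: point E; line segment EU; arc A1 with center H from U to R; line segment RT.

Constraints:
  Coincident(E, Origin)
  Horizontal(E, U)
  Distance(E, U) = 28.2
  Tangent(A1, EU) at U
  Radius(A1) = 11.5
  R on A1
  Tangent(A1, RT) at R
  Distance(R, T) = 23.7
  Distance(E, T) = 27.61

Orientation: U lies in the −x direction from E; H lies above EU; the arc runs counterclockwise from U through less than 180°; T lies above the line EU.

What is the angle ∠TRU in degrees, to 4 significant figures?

149.3°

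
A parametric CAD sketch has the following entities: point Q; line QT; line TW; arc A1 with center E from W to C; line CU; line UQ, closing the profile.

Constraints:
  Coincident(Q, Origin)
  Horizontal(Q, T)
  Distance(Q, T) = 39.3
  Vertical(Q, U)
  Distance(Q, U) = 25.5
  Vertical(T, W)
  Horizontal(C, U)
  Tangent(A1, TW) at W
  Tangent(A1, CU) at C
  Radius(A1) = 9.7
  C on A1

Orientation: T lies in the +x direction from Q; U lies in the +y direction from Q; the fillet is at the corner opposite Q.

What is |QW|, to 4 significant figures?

42.36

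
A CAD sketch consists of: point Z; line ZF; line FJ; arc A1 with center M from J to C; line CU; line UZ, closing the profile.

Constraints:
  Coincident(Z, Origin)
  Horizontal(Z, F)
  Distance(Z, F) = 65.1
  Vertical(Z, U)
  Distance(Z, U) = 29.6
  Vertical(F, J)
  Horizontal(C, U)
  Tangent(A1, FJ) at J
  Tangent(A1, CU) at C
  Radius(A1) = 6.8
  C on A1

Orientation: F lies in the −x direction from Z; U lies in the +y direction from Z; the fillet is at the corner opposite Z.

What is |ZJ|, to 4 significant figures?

68.98

The virtual corner opposite Z is at (-65.10, 29.60). Tangency of A1 to FJ means the radius MJ is perpendicular to FJ and A1 meets CU tangentially, so MC is at right angles to CU, with radius 6.8, so the center M sits 6.8 in from both sides at M = (-58.30, 22.80). That places the tangent points at J = (-65.10, 22.80) on FJ and C = (-58.30, 29.60) on CU. Then |ZJ| = |J − Z| = 68.98.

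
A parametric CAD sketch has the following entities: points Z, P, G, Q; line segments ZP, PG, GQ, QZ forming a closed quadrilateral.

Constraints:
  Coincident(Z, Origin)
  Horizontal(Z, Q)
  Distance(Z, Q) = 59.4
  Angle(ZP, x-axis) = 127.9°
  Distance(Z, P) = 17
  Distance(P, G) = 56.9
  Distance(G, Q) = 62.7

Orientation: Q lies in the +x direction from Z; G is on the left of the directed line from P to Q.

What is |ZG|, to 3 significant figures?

61.8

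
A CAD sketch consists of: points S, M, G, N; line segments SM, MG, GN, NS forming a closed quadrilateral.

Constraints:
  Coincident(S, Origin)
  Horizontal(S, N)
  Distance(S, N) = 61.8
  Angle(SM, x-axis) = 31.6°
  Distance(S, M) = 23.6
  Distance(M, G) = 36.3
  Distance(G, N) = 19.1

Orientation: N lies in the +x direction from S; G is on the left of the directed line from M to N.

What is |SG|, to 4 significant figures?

58.81

S is at the origin; S and N share the same y with |SN| = 61.8 and N in +x, so N = (61.8, 0). SM runs at 31.6° with |SM| = 23.6, so M = (20.10, 12.37). G is determined by |MG| = 36.3 and |GN| = 19.1 together: it lies at the intersection of circle(M, 36.3) and circle(N, 19.1). With |MN| = 43.49, the foot of the radical line on MN is 32.70 from M and the perpendicular offset is √(36.3² − 32.70²) = 15.76. Taking the left-of-MN solution: G = (55.93, 18.18).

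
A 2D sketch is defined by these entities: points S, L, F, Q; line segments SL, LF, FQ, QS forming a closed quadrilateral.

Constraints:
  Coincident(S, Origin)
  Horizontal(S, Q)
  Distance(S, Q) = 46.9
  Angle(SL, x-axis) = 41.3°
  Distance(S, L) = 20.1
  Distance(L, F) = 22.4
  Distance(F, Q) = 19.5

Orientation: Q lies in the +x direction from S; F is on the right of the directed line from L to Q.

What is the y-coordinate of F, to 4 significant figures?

-5.009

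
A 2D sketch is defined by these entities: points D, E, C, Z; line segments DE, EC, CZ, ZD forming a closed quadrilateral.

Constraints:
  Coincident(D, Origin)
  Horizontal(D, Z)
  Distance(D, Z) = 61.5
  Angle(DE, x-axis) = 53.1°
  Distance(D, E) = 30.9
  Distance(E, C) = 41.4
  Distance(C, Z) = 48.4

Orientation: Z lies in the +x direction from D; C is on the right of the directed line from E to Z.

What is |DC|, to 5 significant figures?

23.093

D is at the origin; DZ is horizontal with |DZ| = 61.5 and Z in +x, so Z = (61.5, 0). DE runs at 53.1° with |DE| = 30.9, so E = (18.553, 24.710). C is determined by |EC| = 41.4 and |CZ| = 48.4 together: it lies at the intersection of circle(E, 41.4) and circle(Z, 48.4). With |EZ| = 49.548, the foot of the radical line on EZ is 18.431 from E and the perpendicular offset is √(41.4² − 18.431²) = 37.071. Taking the right-of-EZ solution: C = (16.041, -16.613).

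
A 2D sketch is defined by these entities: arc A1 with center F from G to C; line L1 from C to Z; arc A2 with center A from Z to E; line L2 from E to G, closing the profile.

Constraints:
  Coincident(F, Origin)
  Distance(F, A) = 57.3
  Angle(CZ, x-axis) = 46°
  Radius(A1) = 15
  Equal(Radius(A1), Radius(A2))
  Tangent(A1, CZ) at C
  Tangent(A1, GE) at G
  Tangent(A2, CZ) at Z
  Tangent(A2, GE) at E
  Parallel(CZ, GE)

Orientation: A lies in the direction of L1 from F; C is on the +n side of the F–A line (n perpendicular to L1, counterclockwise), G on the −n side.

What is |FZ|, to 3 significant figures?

59.2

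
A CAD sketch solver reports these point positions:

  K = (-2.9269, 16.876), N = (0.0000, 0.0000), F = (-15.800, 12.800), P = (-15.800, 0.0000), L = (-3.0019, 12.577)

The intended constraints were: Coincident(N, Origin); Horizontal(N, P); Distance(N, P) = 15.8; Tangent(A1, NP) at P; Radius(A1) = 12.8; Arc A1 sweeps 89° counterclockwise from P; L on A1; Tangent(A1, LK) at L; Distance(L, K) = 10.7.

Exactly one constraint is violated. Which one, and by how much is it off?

Distance(L, K) = 10.7 — off by 6.40.

N = (0.00, 0.00) ✓; N.y = 0.00, P.y = 0.00 ✓; |NP| = 15.80 ✓; ∠(FP, PN) = 90.00° ✓; |FP| = 12.80 ✓; bearing(F→L) − bearing(F→P) = 89.00° ✓; |FL| = 12.80 ✓; ∠(FL, LK) = 90.00° ✓; |LK| = 4.300 ✗.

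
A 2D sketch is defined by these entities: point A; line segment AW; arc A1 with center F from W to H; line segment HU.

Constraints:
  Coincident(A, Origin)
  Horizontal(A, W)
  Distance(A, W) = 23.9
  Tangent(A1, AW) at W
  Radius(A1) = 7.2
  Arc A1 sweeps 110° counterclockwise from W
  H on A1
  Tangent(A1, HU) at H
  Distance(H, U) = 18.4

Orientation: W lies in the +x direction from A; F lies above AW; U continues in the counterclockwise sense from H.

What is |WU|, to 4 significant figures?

26.96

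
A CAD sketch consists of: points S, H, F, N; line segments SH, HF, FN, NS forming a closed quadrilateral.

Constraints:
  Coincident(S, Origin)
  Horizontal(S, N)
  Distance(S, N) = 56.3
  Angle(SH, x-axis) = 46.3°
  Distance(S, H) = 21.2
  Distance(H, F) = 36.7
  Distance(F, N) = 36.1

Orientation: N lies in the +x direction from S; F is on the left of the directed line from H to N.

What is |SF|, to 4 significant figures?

57.46

Checks: |HF| = 36.70 ✓; |FN| = 36.10 ✓.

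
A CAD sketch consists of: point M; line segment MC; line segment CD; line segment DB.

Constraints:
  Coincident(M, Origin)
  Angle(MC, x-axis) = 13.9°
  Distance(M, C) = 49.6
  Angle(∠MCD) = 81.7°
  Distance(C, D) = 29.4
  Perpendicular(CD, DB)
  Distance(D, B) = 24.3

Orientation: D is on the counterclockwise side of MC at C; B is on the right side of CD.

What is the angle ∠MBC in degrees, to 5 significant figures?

33.564°

∠MCD = 81.7°, so CD runs at 13.9° + (180° − 81.7°) = 112.20° from the x-axis; with |CD| = 29.4, D = C + 29.4·(cos 112.20°, sin 112.20°) = (37.039, 39.136). CD ⟂ DB; with |DB| = 24.3 on the right of CD, B = D + 24.3·(0.92587, 0.37784) = (59.538, 48.317). Then cos ∠MBC = BM·BC / (|BM||BC|), giving 33.564°.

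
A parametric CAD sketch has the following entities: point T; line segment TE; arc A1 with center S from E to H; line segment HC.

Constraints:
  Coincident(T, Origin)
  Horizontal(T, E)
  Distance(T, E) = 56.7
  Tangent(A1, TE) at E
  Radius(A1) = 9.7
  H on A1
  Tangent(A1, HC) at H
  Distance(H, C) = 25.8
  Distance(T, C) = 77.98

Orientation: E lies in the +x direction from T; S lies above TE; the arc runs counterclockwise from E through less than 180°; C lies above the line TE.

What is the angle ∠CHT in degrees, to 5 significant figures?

106.10°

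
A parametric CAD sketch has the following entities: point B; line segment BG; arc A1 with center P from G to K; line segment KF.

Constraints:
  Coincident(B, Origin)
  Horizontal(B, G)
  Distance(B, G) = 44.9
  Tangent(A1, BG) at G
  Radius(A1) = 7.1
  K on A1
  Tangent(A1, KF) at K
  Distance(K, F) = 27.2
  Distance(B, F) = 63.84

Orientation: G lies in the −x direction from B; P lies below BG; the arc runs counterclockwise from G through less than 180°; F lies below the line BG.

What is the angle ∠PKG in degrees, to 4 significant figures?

47.43°

Checks: |PK| = 7.100 ✓; ∠(PK, KF) = 90.00° ✓; |KF| = 27.20 ✓; |BF| = 63.84 ✓.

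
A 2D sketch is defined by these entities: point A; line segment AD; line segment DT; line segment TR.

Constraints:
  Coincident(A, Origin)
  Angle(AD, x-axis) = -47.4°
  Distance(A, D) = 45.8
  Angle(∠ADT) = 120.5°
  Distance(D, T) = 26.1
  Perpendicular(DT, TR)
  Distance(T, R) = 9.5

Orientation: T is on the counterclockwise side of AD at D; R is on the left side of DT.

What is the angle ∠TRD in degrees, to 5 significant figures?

69.999°

A is at the origin; AD runs at -47.4° with length 45.8, so D = 45.8·(cos -47.4°, sin -47.4°) = (31.001, -33.713). ∠ADT = 120.5°, so DT runs at -47.4° + (180° − 120.5°) = 12.100° from the x-axis; with |DT| = 26.1, T = D + 26.1·(cos 12.100°, sin 12.100°) = (56.521, -28.242). The perpendicularity gives TR at right angles to DT; with |TR| = 9.5 on the left of DT, R = T + 9.5·(-0.20962, 0.97778) = (54.530, -18.953). Then cos ∠TRD = RT·RD / (|RT||RD|), giving 69.999°.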